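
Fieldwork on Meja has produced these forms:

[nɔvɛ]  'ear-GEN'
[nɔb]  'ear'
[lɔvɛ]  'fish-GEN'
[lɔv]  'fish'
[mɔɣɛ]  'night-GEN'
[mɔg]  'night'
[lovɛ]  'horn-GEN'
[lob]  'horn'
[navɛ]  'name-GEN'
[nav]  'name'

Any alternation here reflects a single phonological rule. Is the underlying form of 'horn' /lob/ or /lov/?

The root 'horn' surfaces as [lovɛ] and [lob], with a stem-final [v] ~ [b] alternation.
If /v/ were underlying and a rule turned it into [b] in isolation, 'name' would also alternate; but it has [v] in both [navɛ] and [nav].
The underlying segment must be /b/; voiced stops become fricatives between vowels, yielding [v] there.

/lob/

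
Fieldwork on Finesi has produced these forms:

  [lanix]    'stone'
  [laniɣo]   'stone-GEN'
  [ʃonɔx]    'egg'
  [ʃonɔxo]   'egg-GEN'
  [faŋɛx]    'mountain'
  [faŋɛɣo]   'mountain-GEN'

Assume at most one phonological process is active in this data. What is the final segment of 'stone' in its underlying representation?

In [lanix] and [laniɣo] the final segment of 'stone' alternates: [x] ~ [ɣ].
The stem 'egg' ([ʃonɔx], [ʃonɔxo]) shows [x] unchanged in both environments, so [x] cannot be basic with [ɣ] derived before the GEN suffix.
So /ɣ/ is underlying, and a rule of word-final obstruent devoicing — voiced obstruents become voiceless word-finally — gives [x].

/ɣ/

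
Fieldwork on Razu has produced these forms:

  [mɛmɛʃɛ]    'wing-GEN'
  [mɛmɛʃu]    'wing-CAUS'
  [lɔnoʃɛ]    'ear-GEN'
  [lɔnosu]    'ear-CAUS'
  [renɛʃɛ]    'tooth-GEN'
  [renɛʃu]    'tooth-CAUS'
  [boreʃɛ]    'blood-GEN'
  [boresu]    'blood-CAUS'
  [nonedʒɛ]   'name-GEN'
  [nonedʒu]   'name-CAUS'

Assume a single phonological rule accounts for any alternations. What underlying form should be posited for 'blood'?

/bores/

The root 'blood' surfaces as [boreʃɛ] and [boresu], with a stem-final [ʃ] ~ [s] alternation.
If /ʃ/ were underlying and a rule turned it into [s] before the CAUS suffix, 'wing' would also alternate; but it has [ʃ] in both [mɛmɛʃɛ] and [mɛmɛʃu].
The alternation reflects palatalization before a front vowel: /s/ becomes palato-alveolar [ʃ] before a front vowel. /s/ is underlying.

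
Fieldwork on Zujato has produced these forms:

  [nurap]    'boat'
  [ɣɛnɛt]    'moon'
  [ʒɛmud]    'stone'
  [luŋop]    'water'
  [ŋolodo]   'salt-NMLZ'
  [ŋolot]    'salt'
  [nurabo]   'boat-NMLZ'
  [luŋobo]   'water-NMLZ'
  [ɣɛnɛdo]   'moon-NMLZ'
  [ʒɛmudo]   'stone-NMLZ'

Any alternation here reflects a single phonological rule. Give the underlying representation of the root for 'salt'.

/ŋolot/

The stem for 'salt' ends in [d] in [ŋolodo] but [t] in [ŋolot].
Compare 'stone', with invariant [d] in [ʒɛmudo] and [ʒɛmud]: an analysis with underlying /d/ and a rule producing [t] in isolation would wrongly predict alternation here too.
The underlying segment must be /t/; voiceless stops become voiced between vowels, yielding [d] there.
Hence 'salt' is /ŋolot/ underlyingly.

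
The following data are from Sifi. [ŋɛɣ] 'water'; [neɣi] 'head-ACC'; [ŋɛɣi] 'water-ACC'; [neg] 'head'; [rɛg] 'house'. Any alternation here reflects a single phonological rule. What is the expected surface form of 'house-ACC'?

[rɛɣi]

The stem for 'head' ends in [ɣ] in [neɣi] but [g] in [neg].
If /ɣ/ were underlying and a rule turned it into [g] in isolation, 'water' would also alternate; but it has [ɣ] in both [ŋɛɣi] and [ŋɛɣ].
So /g/ is underlying, and a rule of intervocalic spirantization — voiced stops become fricatives between vowels — gives [ɣ].
From [rɛg] the stem 'house' is /rɛg/; between vowels this yields [rɛɣi].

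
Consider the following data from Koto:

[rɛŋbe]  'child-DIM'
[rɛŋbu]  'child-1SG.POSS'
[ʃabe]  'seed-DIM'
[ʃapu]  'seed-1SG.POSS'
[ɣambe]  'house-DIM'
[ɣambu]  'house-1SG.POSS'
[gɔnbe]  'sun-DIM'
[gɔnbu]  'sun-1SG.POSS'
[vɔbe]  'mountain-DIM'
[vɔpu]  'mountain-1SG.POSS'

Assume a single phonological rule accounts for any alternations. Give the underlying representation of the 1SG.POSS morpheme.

The 1SG.POSS morpheme has two allomorphs, [-bu] and [-pu].
The DIM suffix, which begins with [b], is invariant after every stem; so [b] is not altered by any rule here.
So the underlying form is /-pu/, and voiceless stops become voiced after a nasal.

/-pu/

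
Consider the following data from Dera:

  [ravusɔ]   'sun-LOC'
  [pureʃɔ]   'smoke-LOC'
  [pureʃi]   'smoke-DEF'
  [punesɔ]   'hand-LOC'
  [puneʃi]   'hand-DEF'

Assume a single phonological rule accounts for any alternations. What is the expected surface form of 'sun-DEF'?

[ravuʃi]

The stem for 'hand' ends in [s] in [punesɔ] but [ʃ] in [puneʃi].
Compare 'smoke', with invariant [ʃ] in [pureʃɔ] and [pureʃi]: an analysis with underlying /ʃ/ and a rule producing [s] before the LOC suffix would wrongly predict alternation here too.
The alternation reflects palatalization before a front vowel: /s/ becomes palato-alveolar [ʃ] before a front vowel. /s/ is underlying.
The one attested form of 'sun', [ravusɔ], shows underlying /ravus/. Applying the same rule before a front vowel gives [ravuʃi].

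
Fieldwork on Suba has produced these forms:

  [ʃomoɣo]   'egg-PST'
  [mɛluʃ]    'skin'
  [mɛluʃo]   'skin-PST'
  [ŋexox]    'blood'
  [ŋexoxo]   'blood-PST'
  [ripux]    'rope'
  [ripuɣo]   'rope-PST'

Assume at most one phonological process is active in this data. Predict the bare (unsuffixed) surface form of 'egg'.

[ʃomox]

The stem for 'rope' ends in [x] in [ripux] but [ɣ] in [ripuɣo].
Compare 'blood', with invariant [x] in [ŋexox] and [ŋexoxo]: an analysis with underlying /x/ and a rule producing [ɣ] before the PST suffix would wrongly predict alternation here too.
Therefore /ɣ/ is basic and [x] is derived by word-final obstruent devoicing (voiced obstruents become voiceless word-finally).
The one attested form of 'egg', [ʃomoɣo], shows underlying /ʃomoɣ/. Applying the same rule word-finally gives [ʃomox].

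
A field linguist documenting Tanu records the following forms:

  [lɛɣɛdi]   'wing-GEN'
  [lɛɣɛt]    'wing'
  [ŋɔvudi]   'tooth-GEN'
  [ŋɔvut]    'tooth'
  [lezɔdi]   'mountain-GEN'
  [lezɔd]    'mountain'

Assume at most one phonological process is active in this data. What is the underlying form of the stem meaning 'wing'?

/lɛɣɛt/

In [lɛɣɛdi] and [lɛɣɛt] the final segment of 'wing' alternates: [d] ~ [t].
Compare 'mountain', with invariant [d] in [lezɔdi] and [lezɔd]: an analysis with underlying /d/ and a rule producing [t] in isolation would wrongly predict alternation here too.
So /t/ is underlying, and a rule of intervocalic voicing — voiceless stops become voiced between vowels — gives [d].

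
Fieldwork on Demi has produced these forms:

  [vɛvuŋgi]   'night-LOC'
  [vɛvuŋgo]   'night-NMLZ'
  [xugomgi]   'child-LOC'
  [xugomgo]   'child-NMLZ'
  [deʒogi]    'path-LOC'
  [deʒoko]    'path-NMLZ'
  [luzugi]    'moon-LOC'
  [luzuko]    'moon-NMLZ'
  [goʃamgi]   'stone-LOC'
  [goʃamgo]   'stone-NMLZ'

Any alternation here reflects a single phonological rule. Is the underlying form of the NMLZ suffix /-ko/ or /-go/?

/-ko/

The NMLZ suffix surfaces as [-go] and [-ko], depending on the final segment of the stem.
The LOC suffix, which begins with [g], is invariant after every stem; so [g] is not altered by any rule here.
The NMLZ suffix is therefore /-ko/ underlyingly, with post-nasal voicing: voiceless stops become voiced after a nasal.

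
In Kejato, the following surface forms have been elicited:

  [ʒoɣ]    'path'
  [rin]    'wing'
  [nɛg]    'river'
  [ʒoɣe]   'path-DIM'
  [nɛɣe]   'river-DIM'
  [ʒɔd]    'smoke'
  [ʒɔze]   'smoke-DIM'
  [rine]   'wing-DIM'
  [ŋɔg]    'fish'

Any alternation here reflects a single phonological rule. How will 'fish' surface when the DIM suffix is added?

[ŋɔɣe]

The stem for 'river' ends in [ɣ] in [nɛɣe] but [g] in [nɛg].
Compare 'path', with invariant [ɣ] in [ʒoɣe] and [ʒoɣ]: an analysis with underlying /ɣ/ and a rule producing [g] in isolation would wrongly predict alternation here too.
The underlying segment must be /g/; voiced stops become fricatives between vowels, yielding [ɣ] there.
From [ŋɔg] the stem 'fish' is /ŋɔg/; between vowels this yields [ŋɔɣe].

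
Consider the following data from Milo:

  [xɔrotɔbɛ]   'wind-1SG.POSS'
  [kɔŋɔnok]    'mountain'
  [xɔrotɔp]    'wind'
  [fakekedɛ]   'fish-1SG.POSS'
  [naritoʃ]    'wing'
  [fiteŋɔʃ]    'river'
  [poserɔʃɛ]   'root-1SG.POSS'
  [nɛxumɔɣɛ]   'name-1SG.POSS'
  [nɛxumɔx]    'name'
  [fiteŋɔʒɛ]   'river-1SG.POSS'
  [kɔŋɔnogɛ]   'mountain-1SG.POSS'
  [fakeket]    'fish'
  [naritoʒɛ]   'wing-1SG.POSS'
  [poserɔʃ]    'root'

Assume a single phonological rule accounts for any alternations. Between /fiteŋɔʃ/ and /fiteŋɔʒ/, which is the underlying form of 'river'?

The root 'river' surfaces as [fiteŋɔʃ] and [fiteŋɔʒɛ], with a stem-final [ʃ] ~ [ʒ] alternation.
If /ʃ/ were underlying and a rule turned it into [ʒ] before the 1SG.POSS suffix, 'root' would also alternate; but it has [ʃ] in both [poserɔʃ] and [poserɔʃɛ].
The alternation reflects word-final obstruent devoicing: voiced obstruents become voiceless word-finally. /ʒ/ is underlying.

/fiteŋɔʒ/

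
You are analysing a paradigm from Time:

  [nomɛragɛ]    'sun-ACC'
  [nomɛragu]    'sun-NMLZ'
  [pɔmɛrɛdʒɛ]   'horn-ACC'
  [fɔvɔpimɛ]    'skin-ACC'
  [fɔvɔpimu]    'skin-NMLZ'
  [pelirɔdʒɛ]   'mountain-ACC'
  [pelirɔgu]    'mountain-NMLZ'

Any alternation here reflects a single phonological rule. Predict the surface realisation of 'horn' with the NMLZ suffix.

In [pelirɔdʒɛ] and [pelirɔgu] the final segment of 'mountain' alternates: [dʒ] ~ [g].
If /g/ were underlying and a rule turned it into [dʒ] before the ACC suffix, 'sun' would also alternate; but it has [g] in both [nomɛragɛ] and [nomɛragu].
So /dʒ/ is underlying, and a rule of depalatalization — palato-alveolar /dʒ/ becomes [g] when no front vowel follows — gives [g].
From [pɔmɛrɛdʒɛ] the stem 'horn' is /pɔmɛrɛdʒ/; when no front vowel follows this yields [pɔmɛrɛgu].

[pɔmɛrɛgu]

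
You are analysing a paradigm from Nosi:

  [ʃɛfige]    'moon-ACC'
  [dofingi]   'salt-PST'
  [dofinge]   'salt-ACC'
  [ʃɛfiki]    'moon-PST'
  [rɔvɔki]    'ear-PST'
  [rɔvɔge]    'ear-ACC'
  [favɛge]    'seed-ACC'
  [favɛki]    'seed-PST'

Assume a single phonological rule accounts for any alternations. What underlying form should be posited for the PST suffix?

The PST morpheme has two allomorphs, [-gi] and [-ki].
By contrast the ACC suffix keeps its initial [g] throughout — that segment must be underlying.
So the underlying form is /-ki/, and voiceless stops become voiced after a nasal.

/-ki/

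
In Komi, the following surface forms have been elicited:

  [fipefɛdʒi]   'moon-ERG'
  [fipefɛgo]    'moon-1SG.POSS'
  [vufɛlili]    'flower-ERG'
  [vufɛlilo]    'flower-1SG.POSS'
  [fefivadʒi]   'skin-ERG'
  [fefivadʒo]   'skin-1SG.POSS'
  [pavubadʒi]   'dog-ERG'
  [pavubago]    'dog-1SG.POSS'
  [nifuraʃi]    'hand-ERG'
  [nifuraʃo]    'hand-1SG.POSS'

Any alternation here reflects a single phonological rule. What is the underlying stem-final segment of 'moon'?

/g/

The stem for 'moon' ends in [dʒ] in [fipefɛdʒi] but [g] in [fipefɛgo].
Compare 'skin', with invariant [dʒ] in [fefivadʒi] and [fefivadʒo]: an analysis with underlying /dʒ/ and a rule producing [g] before the 1SG.POSS suffix would wrongly predict alternation here too.
Therefore /g/ is basic and [dʒ] is derived by palatalization before a front vowel (/g/ becomes palato-alveolar [dʒ] before a front vowel).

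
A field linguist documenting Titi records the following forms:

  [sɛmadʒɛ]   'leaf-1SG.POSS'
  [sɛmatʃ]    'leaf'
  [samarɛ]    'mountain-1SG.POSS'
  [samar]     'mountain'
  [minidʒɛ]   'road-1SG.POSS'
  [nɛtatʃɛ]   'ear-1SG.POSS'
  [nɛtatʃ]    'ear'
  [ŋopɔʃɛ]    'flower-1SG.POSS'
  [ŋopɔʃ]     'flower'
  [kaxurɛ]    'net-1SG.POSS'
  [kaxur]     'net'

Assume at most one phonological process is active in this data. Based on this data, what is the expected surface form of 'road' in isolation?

[minitʃ]

In [sɛmadʒɛ] and [sɛmatʃ] the final segment of 'leaf' alternates: [dʒ] ~ [tʃ].
The stem 'ear' ([nɛtatʃɛ], [nɛtatʃ]) shows [tʃ] unchanged in both environments, so [tʃ] cannot be basic with [dʒ] derived before the 1SG.POSS suffix.
Therefore /dʒ/ is basic and [tʃ] is derived by word-final obstruent devoicing (voiced obstruents become voiceless word-finally).
From [minidʒɛ] the stem 'road' is /minidʒ/; word-finally this yields [minitʃ].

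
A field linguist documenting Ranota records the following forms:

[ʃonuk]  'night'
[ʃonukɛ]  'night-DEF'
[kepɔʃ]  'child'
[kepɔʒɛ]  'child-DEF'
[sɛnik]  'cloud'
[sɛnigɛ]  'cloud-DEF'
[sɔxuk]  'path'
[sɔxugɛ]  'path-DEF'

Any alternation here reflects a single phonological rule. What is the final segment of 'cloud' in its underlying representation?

/g/

The stem for 'cloud' ends in [k] in [sɛnik] but [g] in [sɛnigɛ].
The stem 'night' ([ʃonuk], [ʃonukɛ]) shows [k] unchanged in both environments, so [k] cannot be basic with [g] derived before the DEF suffix.
So /g/ is underlying, and a rule of word-final obstruent devoicing — voiced obstruents become voiceless word-finally — gives [k].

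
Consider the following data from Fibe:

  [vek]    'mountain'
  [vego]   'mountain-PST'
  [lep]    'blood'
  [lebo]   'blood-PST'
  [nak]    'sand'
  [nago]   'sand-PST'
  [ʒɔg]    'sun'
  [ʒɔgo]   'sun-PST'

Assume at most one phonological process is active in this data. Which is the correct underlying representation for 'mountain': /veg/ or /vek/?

/vek/

The stem for 'mountain' ends in [k] in [vek] but [g] in [vego].
Compare 'sun', with invariant [g] in [ʒɔg] and [ʒɔgo]: an analysis with underlying /g/ and a rule producing [k] in isolation would wrongly predict alternation here too.
The alternation reflects intervocalic voicing: voiceless stops become voiced between vowels. /k/ is underlying.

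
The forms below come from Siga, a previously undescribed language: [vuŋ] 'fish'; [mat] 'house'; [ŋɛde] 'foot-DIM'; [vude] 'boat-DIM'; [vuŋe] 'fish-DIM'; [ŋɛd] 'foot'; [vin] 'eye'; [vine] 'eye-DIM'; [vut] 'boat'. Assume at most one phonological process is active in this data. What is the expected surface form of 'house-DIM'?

'boat' shows [t] ~ [d] at the end of the stem ([vut] vs [vude]).
The stem 'foot' ([ŋɛd], [ŋɛde]) shows [d] unchanged in both environments, so [d] cannot be basic with [t] derived in isolation.
The alternation reflects intervocalic voicing: voiceless stops become voiced between vowels. /t/ is underlying.
From [mat] the stem 'house' is /mat/; between vowels this yields [made].

[made]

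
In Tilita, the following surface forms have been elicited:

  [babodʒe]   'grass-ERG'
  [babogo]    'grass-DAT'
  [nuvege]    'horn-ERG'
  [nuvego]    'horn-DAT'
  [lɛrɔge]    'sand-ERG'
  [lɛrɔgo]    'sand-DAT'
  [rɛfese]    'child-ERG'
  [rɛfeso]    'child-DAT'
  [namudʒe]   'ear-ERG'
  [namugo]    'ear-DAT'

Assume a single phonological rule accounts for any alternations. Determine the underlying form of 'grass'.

The stem for 'grass' ends in [dʒ] in [babodʒe] but [g] in [babogo].
But 'horn' keeps [g] in both environments ([nuvege], [nuvego]), so there is no rule changing /g/ to [dʒ] before the ERG suffix.
So /dʒ/ is underlying, and a rule of depalatalization — palato-alveolar /dʒ/ becomes [g] when no front vowel follows — gives [g].

/babodʒ/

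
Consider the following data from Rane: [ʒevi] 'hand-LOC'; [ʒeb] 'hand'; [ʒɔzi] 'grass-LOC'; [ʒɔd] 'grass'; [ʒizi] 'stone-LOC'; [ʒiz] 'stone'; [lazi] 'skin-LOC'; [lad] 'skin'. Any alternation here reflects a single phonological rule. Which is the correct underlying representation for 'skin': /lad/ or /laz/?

/lad/

In [lazi] and [lad] the final segment of 'skin' alternates: [z] ~ [d].
The stem 'stone' ([ʒizi], [ʒiz]) shows [z] unchanged in both environments, so [z] cannot be basic with [d] derived in isolation.
The alternation reflects intervocalic spirantization: voiced stops become fricatives between vowels. /d/ is underlying.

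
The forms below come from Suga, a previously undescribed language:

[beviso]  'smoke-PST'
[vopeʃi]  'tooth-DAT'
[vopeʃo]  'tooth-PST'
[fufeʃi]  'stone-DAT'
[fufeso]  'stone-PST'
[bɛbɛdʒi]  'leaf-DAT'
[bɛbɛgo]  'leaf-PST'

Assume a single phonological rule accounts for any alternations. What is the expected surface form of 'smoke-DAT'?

The stem for 'stone' ends in [ʃ] in [fufeʃi] but [s] in [fufeso].
But 'tooth' keeps [ʃ] in both environments ([vopeʃi], [vopeʃo]), so there is no rule changing /ʃ/ to [s] before the PST suffix.
The underlying segment must be /s/; /g/ and /s/ become palato-alveolar [dʒ] and [ʃ] before a front vowel, yielding [ʃ] there.
From [beviso] the stem 'smoke' is /bevis/; before a front vowel this yields [beviʃi].

[beviʃi]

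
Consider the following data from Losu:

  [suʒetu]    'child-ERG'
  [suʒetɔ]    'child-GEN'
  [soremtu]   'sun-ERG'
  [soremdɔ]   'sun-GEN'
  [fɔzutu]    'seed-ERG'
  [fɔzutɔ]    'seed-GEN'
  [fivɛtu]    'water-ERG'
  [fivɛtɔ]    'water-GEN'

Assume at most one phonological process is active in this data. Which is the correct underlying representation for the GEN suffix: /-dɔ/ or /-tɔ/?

/-dɔ/

The GEN morpheme has two allomorphs, [-dɔ] and [-tɔ].
By contrast the ERG suffix keeps its initial [t] throughout — that segment must be underlying.
So the underlying form is /-dɔ/, and voiced stops become voiceless after a vowel.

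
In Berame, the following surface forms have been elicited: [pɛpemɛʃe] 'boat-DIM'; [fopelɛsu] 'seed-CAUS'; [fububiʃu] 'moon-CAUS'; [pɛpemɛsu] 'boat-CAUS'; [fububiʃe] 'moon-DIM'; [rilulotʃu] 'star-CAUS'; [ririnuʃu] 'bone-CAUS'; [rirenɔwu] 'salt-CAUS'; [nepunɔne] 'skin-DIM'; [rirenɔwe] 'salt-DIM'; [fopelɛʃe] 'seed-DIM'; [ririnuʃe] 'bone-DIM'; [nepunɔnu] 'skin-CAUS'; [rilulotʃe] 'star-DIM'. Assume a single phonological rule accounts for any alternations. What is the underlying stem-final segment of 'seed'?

In [fopelɛʃe] and [fopelɛsu] the final segment of 'seed' alternates: [ʃ] ~ [s].
Compare 'bone', with invariant [ʃ] in [ririnuʃe] and [ririnuʃu]: an analysis with underlying /ʃ/ and a rule producing [s] before the CAUS suffix would wrongly predict alternation here too.
The alternation reflects palatalization before a front vowel: /s/ becomes palato-alveolar [ʃ] before a front vowel. /s/ is underlying.

/s/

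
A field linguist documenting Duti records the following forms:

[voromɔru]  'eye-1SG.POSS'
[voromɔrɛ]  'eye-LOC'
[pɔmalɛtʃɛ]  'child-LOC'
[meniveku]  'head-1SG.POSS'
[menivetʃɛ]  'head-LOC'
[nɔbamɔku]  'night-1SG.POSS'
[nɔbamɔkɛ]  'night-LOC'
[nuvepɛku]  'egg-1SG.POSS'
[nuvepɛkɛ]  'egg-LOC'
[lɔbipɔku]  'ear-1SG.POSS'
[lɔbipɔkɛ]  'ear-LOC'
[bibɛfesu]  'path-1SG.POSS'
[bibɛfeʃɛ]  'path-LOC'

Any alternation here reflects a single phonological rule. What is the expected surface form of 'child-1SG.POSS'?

The root 'head' surfaces as [meniveku] and [menivetʃɛ], with a stem-final [k] ~ [tʃ] alternation.
If /k/ were underlying and a rule turned it into [tʃ] before the LOC suffix, 'ear' would also alternate; but it has [k] in both [lɔbipɔku] and [lɔbipɔkɛ].
The alternation reflects depalatalization: palato-alveolar /tʃ/ and /ʃ/ become [k] and [s] when no front vowel follows. /tʃ/ is underlying.
The one attested form of 'child', [pɔmalɛtʃɛ], shows underlying /pɔmalɛtʃ/. Applying the same rule when no front vowel follows gives [pɔmalɛku].

[pɔmalɛku]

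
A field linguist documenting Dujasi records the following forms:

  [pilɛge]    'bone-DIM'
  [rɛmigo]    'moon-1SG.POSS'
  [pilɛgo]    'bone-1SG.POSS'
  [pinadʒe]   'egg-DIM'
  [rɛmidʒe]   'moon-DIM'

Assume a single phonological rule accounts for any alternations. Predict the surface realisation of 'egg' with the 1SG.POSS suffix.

[pinago]

The root 'moon' surfaces as [rɛmidʒe] and [rɛmigo], with a stem-final [dʒ] ~ [g] alternation.
The stem 'bone' ([pilɛge], [pilɛgo]) shows [g] unchanged in both environments, so [g] cannot be basic with [dʒ] derived before the DIM suffix.
So /dʒ/ is underlying, and a rule of depalatalization — palato-alveolar /dʒ/ becomes [g] when no front vowel follows — gives [g].
The one attested form of 'egg', [pinadʒe], shows underlying /pinadʒ/. Applying the same rule when no front vowel follows gives [pinago].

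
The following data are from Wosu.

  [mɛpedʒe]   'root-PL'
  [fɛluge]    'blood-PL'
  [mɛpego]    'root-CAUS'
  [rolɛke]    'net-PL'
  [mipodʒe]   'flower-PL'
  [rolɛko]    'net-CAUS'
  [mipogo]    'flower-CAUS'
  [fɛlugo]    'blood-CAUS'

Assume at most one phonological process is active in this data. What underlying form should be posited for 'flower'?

/mipodʒ/

The stem for 'flower' ends in [g] in [mipogo] but [dʒ] in [mipodʒe].
The stem 'blood' ([fɛlugo], [fɛluge]) shows [g] unchanged in both environments, so [g] cannot be basic with [dʒ] derived before the PL suffix.
The alternation reflects depalatalization: palato-alveolar /dʒ/ becomes [g] when no front vowel follows. /dʒ/ is underlying.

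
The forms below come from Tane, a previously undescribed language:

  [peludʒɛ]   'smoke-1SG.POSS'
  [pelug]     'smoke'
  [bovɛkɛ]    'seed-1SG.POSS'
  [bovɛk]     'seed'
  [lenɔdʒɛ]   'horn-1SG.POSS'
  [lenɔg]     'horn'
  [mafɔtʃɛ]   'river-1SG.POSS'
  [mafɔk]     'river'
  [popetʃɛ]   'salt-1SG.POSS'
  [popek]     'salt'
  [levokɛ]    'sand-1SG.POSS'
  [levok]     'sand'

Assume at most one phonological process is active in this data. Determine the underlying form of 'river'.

In [mafɔtʃɛ] and [mafɔk] the final segment of 'river' alternates: [tʃ] ~ [k].
Compare 'seed', with invariant [k] in [bovɛkɛ] and [bovɛk]: an analysis with underlying /k/ and a rule producing [tʃ] before the 1SG.POSS suffix would wrongly predict alternation here too.
The underlying segment must be /tʃ/; palato-alveolar /tʃ/ and /dʒ/ become [k] and [g] when no front vowel follows, yielding [k] there.
Hence 'river' is /mafɔtʃ/ underlyingly.

/mafɔtʃ/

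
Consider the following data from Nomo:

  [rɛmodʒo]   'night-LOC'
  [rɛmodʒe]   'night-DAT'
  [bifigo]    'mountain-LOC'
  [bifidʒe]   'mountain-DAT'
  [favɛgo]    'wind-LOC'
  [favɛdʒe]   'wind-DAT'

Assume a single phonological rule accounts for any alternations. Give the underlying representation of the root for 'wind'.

/favɛg/

'wind' shows [g] ~ [dʒ] at the end of the stem ([favɛgo] vs [favɛdʒe]).
Compare 'night', with invariant [dʒ] in [rɛmodʒo] and [rɛmodʒe]: an analysis with underlying /dʒ/ and a rule producing [g] before the LOC suffix would wrongly predict alternation here too.
So /g/ is underlying, and a rule of palatalization before a front vowel — /g/ becomes palato-alveolar [dʒ] before a front vowel — gives [dʒ].
So 'wind' = /favɛg/.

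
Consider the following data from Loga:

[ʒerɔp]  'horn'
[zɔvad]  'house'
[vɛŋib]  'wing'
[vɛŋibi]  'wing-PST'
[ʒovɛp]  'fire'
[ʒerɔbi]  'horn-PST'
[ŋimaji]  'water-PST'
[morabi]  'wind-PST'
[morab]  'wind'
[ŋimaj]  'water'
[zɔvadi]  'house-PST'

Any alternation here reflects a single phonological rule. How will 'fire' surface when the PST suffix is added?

In [ʒerɔp] and [ʒerɔbi] the final segment of 'horn' alternates: [p] ~ [b].
But 'wing' keeps [b] in both environments ([vɛŋib], [vɛŋibi]), so there is no rule changing /b/ to [p] in isolation.
The alternation reflects intervocalic voicing: voiceless stops become voiced between vowels. /p/ is underlying.
The one attested form of 'fire', [ʒovɛp], shows underlying /ʒovɛp/. Applying the same rule between vowels gives [ʒovɛbi].

[ʒovɛbi]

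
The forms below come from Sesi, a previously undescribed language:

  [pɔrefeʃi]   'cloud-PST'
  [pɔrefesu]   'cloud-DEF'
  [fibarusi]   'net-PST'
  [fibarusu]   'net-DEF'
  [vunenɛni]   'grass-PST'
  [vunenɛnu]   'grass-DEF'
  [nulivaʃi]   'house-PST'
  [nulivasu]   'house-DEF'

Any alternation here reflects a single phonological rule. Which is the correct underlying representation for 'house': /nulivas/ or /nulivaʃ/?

In [nulivaʃi] and [nulivasu] the final segment of 'house' alternates: [ʃ] ~ [s].
The stem 'net' ([fibarusi], [fibarusu]) shows [s] unchanged in both environments, so [s] cannot be basic with [ʃ] derived before the PST suffix.
So /ʃ/ is underlying, and a rule of depalatalization — palato-alveolar /ʃ/ becomes [s] when no front vowel follows — gives [s].

/nulivaʃ/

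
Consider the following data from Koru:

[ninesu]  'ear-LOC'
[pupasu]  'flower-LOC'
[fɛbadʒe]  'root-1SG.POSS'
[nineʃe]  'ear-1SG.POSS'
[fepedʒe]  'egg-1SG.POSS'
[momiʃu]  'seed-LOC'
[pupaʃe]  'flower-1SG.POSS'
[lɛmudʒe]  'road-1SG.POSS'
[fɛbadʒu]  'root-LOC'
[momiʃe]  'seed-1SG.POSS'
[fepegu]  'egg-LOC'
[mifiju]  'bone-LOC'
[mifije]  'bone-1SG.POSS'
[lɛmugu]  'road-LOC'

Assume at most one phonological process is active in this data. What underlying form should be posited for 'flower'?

/pupas/

'flower' shows [s] ~ [ʃ] at the end of the stem ([pupasu] vs [pupaʃe]).
But 'seed' keeps [ʃ] in both environments ([momiʃu], [momiʃe]), so there is no rule changing /ʃ/ to [s] before the LOC suffix.
Therefore /s/ is basic and [ʃ] is derived by palatalization before a front vowel (/g/ and /s/ become palato-alveolar [dʒ] and [ʃ] before a front vowel).
The underlying form of 'flower' is therefore /pupas/.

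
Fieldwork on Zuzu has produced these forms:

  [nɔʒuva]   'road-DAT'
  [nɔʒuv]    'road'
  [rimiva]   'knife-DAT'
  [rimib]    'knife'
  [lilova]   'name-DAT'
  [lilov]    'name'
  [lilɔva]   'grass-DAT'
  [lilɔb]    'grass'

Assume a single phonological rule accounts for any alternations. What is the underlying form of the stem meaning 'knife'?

'knife' shows [v] ~ [b] at the end of the stem ([rimiva] vs [rimib]).
But 'name' keeps [v] in both environments ([lilova], [lilov]), so there is no rule changing /v/ to [b] in isolation.
The underlying segment must be /b/; voiced stops become fricatives between vowels, yielding [v] there.
The underlying form of 'knife' is therefore /rimib/.

/rimib/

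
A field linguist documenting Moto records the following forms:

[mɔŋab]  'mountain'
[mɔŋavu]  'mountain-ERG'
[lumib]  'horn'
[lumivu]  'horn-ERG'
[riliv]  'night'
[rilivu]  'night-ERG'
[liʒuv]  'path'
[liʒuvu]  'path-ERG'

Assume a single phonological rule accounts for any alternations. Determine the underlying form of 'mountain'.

The stem for 'mountain' ends in [b] in [mɔŋab] but [v] in [mɔŋavu].
Compare 'path', with invariant [v] in [liʒuv] and [liʒuvu]: an analysis with underlying /v/ and a rule producing [b] in isolation would wrongly predict alternation here too.
Therefore /b/ is basic and [v] is derived by intervocalic spirantization (voiced stops become fricatives between vowels).

/mɔŋab/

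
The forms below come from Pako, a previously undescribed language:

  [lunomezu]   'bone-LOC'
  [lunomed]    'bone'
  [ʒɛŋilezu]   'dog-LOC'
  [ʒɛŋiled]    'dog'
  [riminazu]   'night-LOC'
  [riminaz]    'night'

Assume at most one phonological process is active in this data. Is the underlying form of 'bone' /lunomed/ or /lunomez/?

The root 'bone' surfaces as [lunomezu] and [lunomed], with a stem-final [z] ~ [d] alternation.
The stem 'night' ([riminazu], [riminaz]) shows [z] unchanged in both environments, so [z] cannot be basic with [d] derived in isolation.
So /d/ is underlying, and a rule of intervocalic spirantization — voiced stops become fricatives between vowels — gives [z].

/lunomed/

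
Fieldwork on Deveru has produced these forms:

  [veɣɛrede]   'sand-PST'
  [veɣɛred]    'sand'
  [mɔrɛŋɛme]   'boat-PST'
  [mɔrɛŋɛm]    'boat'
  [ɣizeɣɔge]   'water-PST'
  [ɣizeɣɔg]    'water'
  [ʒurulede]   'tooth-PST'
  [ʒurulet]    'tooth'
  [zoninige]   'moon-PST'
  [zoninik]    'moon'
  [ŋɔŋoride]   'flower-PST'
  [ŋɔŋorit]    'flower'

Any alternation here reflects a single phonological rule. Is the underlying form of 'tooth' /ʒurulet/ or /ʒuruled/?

/ʒurulet/

The stem for 'tooth' ends in [d] in [ʒurulede] but [t] in [ʒurulet].
If /d/ were underlying and a rule turned it into [t] in isolation, 'sand' would also alternate; but it has [d] in both [veɣɛrede] and [veɣɛred].
The underlying segment must be /t/; voiceless stops become voiced between vowels, yielding [d] there.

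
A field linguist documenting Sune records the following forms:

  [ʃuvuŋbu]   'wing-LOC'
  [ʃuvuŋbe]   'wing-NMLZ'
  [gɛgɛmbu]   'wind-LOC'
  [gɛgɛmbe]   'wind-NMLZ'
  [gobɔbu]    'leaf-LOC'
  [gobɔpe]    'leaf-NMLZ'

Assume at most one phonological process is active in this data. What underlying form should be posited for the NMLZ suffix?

The NMLZ morpheme has two allomorphs, [-be] and [-pe].
By contrast the LOC suffix keeps its initial [b] throughout — that segment must be underlying.
The NMLZ suffix is therefore /-pe/ underlyingly, with post-nasal voicing: voiceless stops become voiced after a nasal.

/-pe/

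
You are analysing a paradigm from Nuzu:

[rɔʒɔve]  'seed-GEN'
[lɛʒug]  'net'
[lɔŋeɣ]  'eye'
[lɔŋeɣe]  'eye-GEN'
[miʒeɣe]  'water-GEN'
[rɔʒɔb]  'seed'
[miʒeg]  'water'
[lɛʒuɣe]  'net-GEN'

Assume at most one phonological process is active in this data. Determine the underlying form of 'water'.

/miʒeg/

'water' shows [g] ~ [ɣ] at the end of the stem ([miʒeg] vs [miʒeɣe]).
Compare 'eye', with invariant [ɣ] in [lɔŋeɣ] and [lɔŋeɣe]: an analysis with underlying /ɣ/ and a rule producing [g] in isolation would wrongly predict alternation here too.
So /g/ is underlying, and a rule of intervocalic spirantization — voiced stops become fricatives between vowels — gives [ɣ].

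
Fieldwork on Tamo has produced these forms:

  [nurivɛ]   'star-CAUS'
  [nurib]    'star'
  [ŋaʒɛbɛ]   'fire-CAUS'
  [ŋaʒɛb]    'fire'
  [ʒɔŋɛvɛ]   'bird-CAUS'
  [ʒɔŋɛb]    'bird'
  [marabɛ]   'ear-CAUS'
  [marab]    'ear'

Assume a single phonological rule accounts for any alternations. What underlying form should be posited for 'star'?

/nuriv/

'star' shows [v] ~ [b] at the end of the stem ([nurivɛ] vs [nurib]).
Compare 'ear', with invariant [b] in [marabɛ] and [marab]: an analysis with underlying /b/ and a rule producing [v] before the CAUS suffix would wrongly predict alternation here too.
The alternation reflects word-final hardening: voiced fricatives become stops word-finally. /v/ is underlying.
So 'star' = /nuriv/.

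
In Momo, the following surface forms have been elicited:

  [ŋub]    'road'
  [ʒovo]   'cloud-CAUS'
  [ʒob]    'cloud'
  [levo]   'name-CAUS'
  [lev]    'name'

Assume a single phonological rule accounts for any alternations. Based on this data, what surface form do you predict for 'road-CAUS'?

In [ʒovo] and [ʒob] the final segment of 'cloud' alternates: [v] ~ [b].
Compare 'name', with invariant [v] in [levo] and [lev]: an analysis with underlying /v/ and a rule producing [b] in isolation would wrongly predict alternation here too.
So /b/ is underlying, and a rule of intervocalic spirantization — voiced stops become fricatives between vowels — gives [v].
From [ŋub] the stem 'road' is /ŋub/; between vowels this yields [ŋuvo].

[ŋuvo]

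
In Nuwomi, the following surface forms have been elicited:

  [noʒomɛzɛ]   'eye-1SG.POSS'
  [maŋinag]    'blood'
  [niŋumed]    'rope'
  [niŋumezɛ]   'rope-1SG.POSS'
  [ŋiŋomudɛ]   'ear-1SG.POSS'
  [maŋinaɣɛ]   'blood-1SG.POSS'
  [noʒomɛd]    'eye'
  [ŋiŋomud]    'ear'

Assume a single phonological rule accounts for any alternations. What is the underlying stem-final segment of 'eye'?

'eye' shows [d] ~ [z] at the end of the stem ([noʒomɛd] vs [noʒomɛzɛ]).
But 'ear' keeps [d] in both environments ([ŋiŋomud], [ŋiŋomudɛ]), so there is no rule changing /d/ to [z] before the 1SG.POSS suffix.
The alternation reflects word-final hardening: voiced fricatives become stops word-finally. /z/ is underlying.

/z/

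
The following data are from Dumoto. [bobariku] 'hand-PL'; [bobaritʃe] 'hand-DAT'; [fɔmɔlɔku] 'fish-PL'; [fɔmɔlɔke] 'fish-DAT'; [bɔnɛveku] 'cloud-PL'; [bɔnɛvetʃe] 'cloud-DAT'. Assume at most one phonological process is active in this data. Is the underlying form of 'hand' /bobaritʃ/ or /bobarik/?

/bobaritʃ/

The root 'hand' surfaces as [bobariku] and [bobaritʃe], with a stem-final [k] ~ [tʃ] alternation.
The stem 'fish' ([fɔmɔlɔku], [fɔmɔlɔke]) shows [k] unchanged in both environments, so [k] cannot be basic with [tʃ] derived before the DAT suffix.
The underlying segment must be /tʃ/; palato-alveolar /tʃ/ becomes [k] when no front vowel follows, yielding [k] there.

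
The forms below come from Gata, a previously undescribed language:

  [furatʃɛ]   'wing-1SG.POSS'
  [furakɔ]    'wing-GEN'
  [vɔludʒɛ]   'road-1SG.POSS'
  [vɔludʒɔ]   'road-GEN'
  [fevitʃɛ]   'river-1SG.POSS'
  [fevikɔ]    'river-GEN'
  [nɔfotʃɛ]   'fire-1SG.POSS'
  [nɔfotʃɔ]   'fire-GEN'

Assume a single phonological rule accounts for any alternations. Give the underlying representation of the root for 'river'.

In [fevitʃɛ] and [fevikɔ] the final segment of 'river' alternates: [tʃ] ~ [k].
Compare 'fire', with invariant [tʃ] in [nɔfotʃɛ] and [nɔfotʃɔ]: an analysis with underlying /tʃ/ and a rule producing [k] before the GEN suffix would wrongly predict alternation here too.
So /k/ is underlying, and a rule of palatalization before a front vowel — /k/ becomes palato-alveolar [tʃ] before a front vowel — gives [tʃ].
The underlying form of 'river' is therefore /fevik/.

/fevik/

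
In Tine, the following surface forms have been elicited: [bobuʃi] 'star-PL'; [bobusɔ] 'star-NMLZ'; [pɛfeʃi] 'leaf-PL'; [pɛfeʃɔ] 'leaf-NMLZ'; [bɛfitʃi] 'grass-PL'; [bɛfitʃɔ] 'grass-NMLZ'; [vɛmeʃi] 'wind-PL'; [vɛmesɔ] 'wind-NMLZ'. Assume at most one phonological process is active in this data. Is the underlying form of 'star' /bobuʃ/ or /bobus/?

'star' shows [ʃ] ~ [s] at the end of the stem ([bobuʃi] vs [bobusɔ]).
But 'leaf' keeps [ʃ] in both environments ([pɛfeʃi], [pɛfeʃɔ]), so there is no rule changing /ʃ/ to [s] before the NMLZ suffix.
So /s/ is underlying, and a rule of palatalization before a front vowel — /s/ becomes palato-alveolar [ʃ] before a front vowel — gives [ʃ].

/bobus/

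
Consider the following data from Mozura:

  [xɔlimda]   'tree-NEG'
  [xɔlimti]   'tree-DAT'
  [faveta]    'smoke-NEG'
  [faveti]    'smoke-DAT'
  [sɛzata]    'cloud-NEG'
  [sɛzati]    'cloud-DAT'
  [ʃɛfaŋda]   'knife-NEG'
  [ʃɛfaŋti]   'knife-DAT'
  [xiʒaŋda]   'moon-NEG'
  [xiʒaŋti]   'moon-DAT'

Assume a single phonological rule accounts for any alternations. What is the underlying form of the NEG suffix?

The NEG morpheme has two allomorphs, [-da] and [-ta].
The DAT suffix, which begins with [t], is invariant after every stem; so [t] is not altered by any rule here.
The NEG suffix is therefore /-da/ underlyingly, with post-vocalic devoicing: voiced stops become voiceless after a vowel.

/-da/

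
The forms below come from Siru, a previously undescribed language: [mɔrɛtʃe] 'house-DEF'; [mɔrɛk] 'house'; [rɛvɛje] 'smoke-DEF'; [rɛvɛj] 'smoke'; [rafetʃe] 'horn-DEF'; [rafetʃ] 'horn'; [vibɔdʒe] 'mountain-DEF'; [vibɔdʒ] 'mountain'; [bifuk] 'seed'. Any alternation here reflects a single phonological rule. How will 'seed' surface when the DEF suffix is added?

[bifutʃe]

The root 'house' surfaces as [mɔrɛtʃe] and [mɔrɛk], with a stem-final [tʃ] ~ [k] alternation.
But 'horn' keeps [tʃ] in both environments ([rafetʃe], [rafetʃ]), so there is no rule changing /tʃ/ to [k] in isolation.
The underlying segment must be /k/; /k/ becomes palato-alveolar [tʃ] before a front vowel, yielding [tʃ] there.
The one attested form of 'seed', [bifuk], shows underlying /bifuk/. Applying the same rule before a front vowel gives [bifutʃe].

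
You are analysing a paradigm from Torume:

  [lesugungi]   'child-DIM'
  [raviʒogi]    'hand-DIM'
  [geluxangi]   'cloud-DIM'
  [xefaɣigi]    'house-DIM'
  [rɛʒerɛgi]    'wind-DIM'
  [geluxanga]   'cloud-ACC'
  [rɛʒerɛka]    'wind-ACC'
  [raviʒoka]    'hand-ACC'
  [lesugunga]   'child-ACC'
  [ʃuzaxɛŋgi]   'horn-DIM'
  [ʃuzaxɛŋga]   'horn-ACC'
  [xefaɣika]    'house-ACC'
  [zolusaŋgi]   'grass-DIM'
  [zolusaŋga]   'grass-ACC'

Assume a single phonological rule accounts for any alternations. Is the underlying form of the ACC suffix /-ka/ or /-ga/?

/-ka/

The ACC suffix surfaces as [-ga] and [-ka], depending on the final segment of the stem.
The DIM suffix, which begins with [g], is invariant after every stem; so [g] is not altered by any rule here.
The ACC suffix is therefore /-ka/ underlyingly, with post-nasal voicing: voiceless stops become voiced after a nasal.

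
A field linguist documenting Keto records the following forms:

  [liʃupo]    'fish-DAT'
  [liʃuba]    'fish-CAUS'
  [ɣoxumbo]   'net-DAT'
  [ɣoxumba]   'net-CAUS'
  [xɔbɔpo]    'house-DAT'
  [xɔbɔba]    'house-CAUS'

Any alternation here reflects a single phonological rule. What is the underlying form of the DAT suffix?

The DAT morpheme has two allomorphs, [-bo] and [-po].
The CAUS suffix, which begins with [b], is invariant after every stem; so [b] is not altered by any rule here.
The DAT suffix is therefore /-po/ underlyingly, with post-nasal voicing: voiceless stops become voiced after a nasal.

/-po/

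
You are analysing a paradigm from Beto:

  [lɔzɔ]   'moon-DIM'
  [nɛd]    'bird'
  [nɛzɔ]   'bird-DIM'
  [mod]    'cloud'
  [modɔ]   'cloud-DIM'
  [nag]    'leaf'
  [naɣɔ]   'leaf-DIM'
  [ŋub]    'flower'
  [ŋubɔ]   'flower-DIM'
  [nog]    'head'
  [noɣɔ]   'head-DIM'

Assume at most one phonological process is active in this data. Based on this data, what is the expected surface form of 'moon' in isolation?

[lɔd]

The root 'bird' surfaces as [nɛd] and [nɛzɔ], with a stem-final [d] ~ [z] alternation.
Compare 'cloud', with invariant [d] in [mod] and [modɔ]: an analysis with underlying /d/ and a rule producing [z] before the DIM suffix would wrongly predict alternation here too.
The alternation reflects word-final hardening: voiced fricatives become stops word-finally. /z/ is underlying.
The one attested form of 'moon', [lɔzɔ], shows underlying /lɔz/. Applying the same rule word-finally gives [lɔd].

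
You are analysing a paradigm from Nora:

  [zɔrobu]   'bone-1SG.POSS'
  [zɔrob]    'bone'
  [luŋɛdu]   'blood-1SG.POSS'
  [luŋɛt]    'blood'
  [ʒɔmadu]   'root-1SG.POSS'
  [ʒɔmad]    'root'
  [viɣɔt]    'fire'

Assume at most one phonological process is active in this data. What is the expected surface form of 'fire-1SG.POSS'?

[viɣɔdu]

The stem for 'blood' ends in [d] in [luŋɛdu] but [t] in [luŋɛt].
But 'root' keeps [d] in both environments ([ʒɔmadu], [ʒɔmad]), so there is no rule changing /d/ to [t] in isolation.
So /t/ is underlying, and a rule of intervocalic voicing — voiceless stops become voiced between vowels — gives [d].
The one attested form of 'fire', [viɣɔt], shows underlying /viɣɔt/. Applying the same rule between vowels gives [viɣɔdu].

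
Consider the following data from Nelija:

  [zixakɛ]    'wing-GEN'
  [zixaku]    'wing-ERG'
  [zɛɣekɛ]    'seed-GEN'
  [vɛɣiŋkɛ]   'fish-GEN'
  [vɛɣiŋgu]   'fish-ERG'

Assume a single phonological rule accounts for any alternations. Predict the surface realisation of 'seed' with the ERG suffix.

The ERG morpheme has two allomorphs, [-gu] and [-ku].
By contrast the GEN suffix keeps its initial [k] throughout — that segment must be underlying.
The ERG suffix is therefore /-gu/ underlyingly, with post-vocalic devoicing: voiced stops become voiceless after a vowel.
After 'seed', which ends in a vowel, the suffix surfaces as [-ku], giving [zɛɣeku].

[zɛɣeku]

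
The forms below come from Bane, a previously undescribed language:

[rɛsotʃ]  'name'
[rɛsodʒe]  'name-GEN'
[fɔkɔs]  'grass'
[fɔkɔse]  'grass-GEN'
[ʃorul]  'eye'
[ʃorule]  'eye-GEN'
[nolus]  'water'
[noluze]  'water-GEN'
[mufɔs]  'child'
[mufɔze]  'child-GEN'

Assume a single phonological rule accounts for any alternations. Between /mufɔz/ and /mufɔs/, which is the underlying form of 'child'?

/mufɔz/

The root 'child' surfaces as [mufɔs] and [mufɔze], with a stem-final [s] ~ [z] alternation.
The stem 'grass' ([fɔkɔs], [fɔkɔse]) shows [s] unchanged in both environments, so [s] cannot be basic with [z] derived before the GEN suffix.
The underlying segment must be /z/; voiced obstruents become voiceless word-finally, yielding [s] there.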